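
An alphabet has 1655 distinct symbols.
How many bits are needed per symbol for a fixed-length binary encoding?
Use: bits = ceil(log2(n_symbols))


log2(1655) = 10.6926
Bracket: 2^10 = 1024 < 1655 <= 2^11 = 2048
So ceil(log2(1655)) = 11

bits = ceil(log2(1655)) = ceil(10.6926) = 11 bits


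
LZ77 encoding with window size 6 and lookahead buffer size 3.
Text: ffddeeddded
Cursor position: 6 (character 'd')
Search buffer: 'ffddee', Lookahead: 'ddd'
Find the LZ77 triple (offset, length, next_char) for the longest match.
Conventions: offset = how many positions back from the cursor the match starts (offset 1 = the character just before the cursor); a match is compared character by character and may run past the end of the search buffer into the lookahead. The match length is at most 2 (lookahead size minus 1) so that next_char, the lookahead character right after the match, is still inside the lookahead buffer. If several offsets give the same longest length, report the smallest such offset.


Try each offset into the search buffer:
  offset=1 (pos 5, char 'e'): match length 0
  offset=2 (pos 4, char 'e'): match length 0
  offset=3 (pos 3, char 'd'): match length 1
  offset=4 (pos 2, char 'd'): match length 2
  offset=5 (pos 1, char 'f'): match length 0
  offset=6 (pos 0, char 'f'): match length 0
Longest match has length 2 at offset 4.
next_char = character at position 6 + 2 = 8 -> 'd'

Best match: offset=4, length=2 (matching 'dd' starting at position 2)
LZ77 triple: (4, 2, 'd')


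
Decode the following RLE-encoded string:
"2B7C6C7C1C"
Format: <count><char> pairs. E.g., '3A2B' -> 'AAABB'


Expanding each <count><char> pair:
  2B -> 'BB'
  7C -> 'CCCCCCC'
  6C -> 'CCCCCC'
  7C -> 'CCCCCCC'
  1C -> 'C'

Decoded = BBCCCCCCCCCCCCCCCCCCCCC


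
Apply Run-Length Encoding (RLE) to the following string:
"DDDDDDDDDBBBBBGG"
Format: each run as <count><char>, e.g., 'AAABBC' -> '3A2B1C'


Scanning runs left to right:
  i=0: run of 'D' x 9 -> '9D'
  i=9: run of 'B' x 5 -> '5B'
  i=14: run of 'G' x 2 -> '2G'

RLE = 9D5B2G


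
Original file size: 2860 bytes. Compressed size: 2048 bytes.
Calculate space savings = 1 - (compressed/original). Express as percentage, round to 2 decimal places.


ratio = compressed/original = 2048/2860 = 0.716084
savings = 1 - ratio = 1 - 0.716084 = 0.283916
as a percentage: 0.283916 * 100 = 28.39%

Space savings = 1 - 2048/2860 = 28.39%


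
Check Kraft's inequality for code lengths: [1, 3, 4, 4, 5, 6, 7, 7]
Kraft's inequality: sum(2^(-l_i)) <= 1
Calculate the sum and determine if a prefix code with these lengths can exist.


Sum = 2^(-1) + 2^(-3) + 2^(-4) + 2^(-4) + 2^(-5) + 2^(-6) + 2^(-7) + 2^(-7)
    = 0.5 + 0.125 + 0.0625 + 0.0625 + 0.03125 + 0.015625 + 0.0078125 + 0.0078125
    = 104/128 = 0.8125
Since 0.8125 <= 1, Kraft's inequality IS satisfied.
A prefix code with these lengths CAN exist.

Kraft sum = 0.8125. Satisfied.


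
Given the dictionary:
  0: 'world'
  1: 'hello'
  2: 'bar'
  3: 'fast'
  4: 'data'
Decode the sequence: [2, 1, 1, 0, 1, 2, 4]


Look up each index in the dictionary:
  2 -> 'bar'
  1 -> 'hello'
  1 -> 'hello'
  0 -> 'world'
  1 -> 'hello'
  2 -> 'bar'
  4 -> 'data'

Decoded: "bar hello hello world hello bar data"


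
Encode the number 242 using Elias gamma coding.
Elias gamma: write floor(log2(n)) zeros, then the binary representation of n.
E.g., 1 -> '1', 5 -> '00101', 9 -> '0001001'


num_bits = floor(log2(242)) + 1 = 8
leading_zeros = num_bits - 1 = 7
binary(242) = 11110010

Elias gamma(242) = '0000000' + '11110010' = 000000011110010 (15 bits)


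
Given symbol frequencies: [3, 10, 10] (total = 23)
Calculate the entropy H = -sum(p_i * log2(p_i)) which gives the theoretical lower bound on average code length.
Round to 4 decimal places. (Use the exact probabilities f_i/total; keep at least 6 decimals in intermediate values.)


Per-symbol terms -p_i * log2(p_i) with p_i = f_i/23:
  p = 3/23 = 0.130435: log2(p) = -2.938599, -p*log2(p) = 0.383296
  p = 10/23 = 0.434783: log2(p) = -1.201634, -p*log2(p) = 0.522450
  p = 10/23 = 0.434783: log2(p) = -1.201634, -p*log2(p) = 0.522450
H = 0.383296 + 0.522450 + 0.522450 = 1.428196

H = 1.4282 bits/symbol


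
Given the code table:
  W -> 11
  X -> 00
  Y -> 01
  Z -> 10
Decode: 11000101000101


Decoding:
11 -> W
00 -> X
01 -> Y
01 -> Y
00 -> X
01 -> Y
01 -> Y


Result: WXYYXYY


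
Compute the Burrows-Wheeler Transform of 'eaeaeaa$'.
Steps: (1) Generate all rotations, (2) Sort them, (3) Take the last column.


Rotations (sorted):
  0: $eaeaeaa -> last char: a
  1: a$eaeaea -> last char: a
  2: aa$eaeae -> last char: e
  3: aeaa$eae -> last char: e
  4: aeaeaa$e -> last char: e
  5: eaa$eaea -> last char: a
  6: eaeaa$ea -> last char: a
  7: eaeaeaa$ -> last char: $


BWT = aaeeeaa$


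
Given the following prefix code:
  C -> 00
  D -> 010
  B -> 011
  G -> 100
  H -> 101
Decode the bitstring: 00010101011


Decoding step by step:
Bits 00 -> C
Bits 010 -> D
Bits 101 -> H
Bits 011 -> B


Decoded message: CDHB


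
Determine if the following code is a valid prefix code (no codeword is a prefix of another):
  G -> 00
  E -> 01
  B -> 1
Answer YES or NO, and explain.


Checking each pair (does one codeword prefix another?):
  G='00' vs E='01': no prefix
  G='00' vs B='1': no prefix
  E='01' vs G='00': no prefix
  E='01' vs B='1': no prefix
  B='1' vs G='00': no prefix
  B='1' vs E='01': no prefix
No violation found over all pairs.

YES -- this is a valid prefix code. No codeword is a prefix of any other codeword.


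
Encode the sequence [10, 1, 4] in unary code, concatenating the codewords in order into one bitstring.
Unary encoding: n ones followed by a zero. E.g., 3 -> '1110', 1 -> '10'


Encode each number as n ones followed by a terminating 0:
  10 -> 11111111110 (11 bits)
  1 -> 10 (2 bits)
  4 -> 11110 (5 bits)
Total length = 11 + 2 + 5 = 18 bits.

Unary([10, 1, 4]) = 111111111101011110 (18 bits)


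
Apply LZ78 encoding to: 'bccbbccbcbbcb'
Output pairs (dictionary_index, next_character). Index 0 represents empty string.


LZ78 encoding steps:
Dictionary: {0: ''}
Step 1: w='' (idx 0), next='b' -> output (0, 'b'), add 'b' as idx 1
Step 2: w='' (idx 0), next='c' -> output (0, 'c'), add 'c' as idx 2
Step 3: w='c' (idx 2), next='b' -> output (2, 'b'), add 'cb' as idx 3
Step 4: w='b' (idx 1), next='c' -> output (1, 'c'), add 'bc' as idx 4
Step 5: w='cb' (idx 3), next='c' -> output (3, 'c'), add 'cbc' as idx 5
Step 6: w='b' (idx 1), next='b' -> output (1, 'b'), add 'bb' as idx 6
Step 7: w='cb' (idx 3), end of input -> output (3, '')


Encoded: [(0, 'b'), (0, 'c'), (2, 'b'), (1, 'c'), (3, 'c'), (1, 'b'), (3, '')]


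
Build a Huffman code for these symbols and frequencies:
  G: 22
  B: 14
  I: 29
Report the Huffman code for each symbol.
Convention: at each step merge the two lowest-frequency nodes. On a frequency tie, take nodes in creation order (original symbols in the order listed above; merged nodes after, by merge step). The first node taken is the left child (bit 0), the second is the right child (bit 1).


Huffman tree construction:
Step 1: Merge B(14) + G(22) = 36
Step 2: Merge I(29) + (B+G)(36) = 65
Read each symbol's code off the tree from the root (left child = 0, right child = 1).

Codes:
  G: 11 (length 2)
  B: 10 (length 2)
  I: 0 (length 1)
Average code length: 101/65 = 1.5538 bits/symbol


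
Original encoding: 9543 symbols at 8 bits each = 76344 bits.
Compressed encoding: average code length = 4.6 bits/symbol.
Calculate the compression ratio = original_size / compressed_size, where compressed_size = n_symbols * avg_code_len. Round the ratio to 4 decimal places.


original_size = n_symbols * orig_bits = 9543 * 8 = 76344 bits
compressed_size = n_symbols * avg_code_len = 9543 * 4.6 = 43897.8 bits
ratio = original_size / compressed_size = 76344 / 43897.8 = 1.7391

Compression ratio = 1.7391


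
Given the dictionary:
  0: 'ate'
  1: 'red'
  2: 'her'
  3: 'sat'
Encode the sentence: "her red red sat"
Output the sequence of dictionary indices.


Look up each word in the dictionary:
  'her' -> 2
  'red' -> 1
  'red' -> 1
  'sat' -> 3

Encoded: [2, 1, 1, 3]


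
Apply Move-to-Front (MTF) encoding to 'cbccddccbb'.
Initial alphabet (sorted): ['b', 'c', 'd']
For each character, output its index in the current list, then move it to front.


MTF encoding:
'c': index 1 in ['b', 'c', 'd'] -> ['c', 'b', 'd']
'b': index 1 in ['c', 'b', 'd'] -> ['b', 'c', 'd']
'c': index 1 in ['b', 'c', 'd'] -> ['c', 'b', 'd']
'c': index 0 in ['c', 'b', 'd'] -> ['c', 'b', 'd']
'd': index 2 in ['c', 'b', 'd'] -> ['d', 'c', 'b']
'd': index 0 in ['d', 'c', 'b'] -> ['d', 'c', 'b']
'c': index 1 in ['d', 'c', 'b'] -> ['c', 'd', 'b']
'c': index 0 in ['c', 'd', 'b'] -> ['c', 'd', 'b']
'b': index 2 in ['c', 'd', 'b'] -> ['b', 'c', 'd']
'b': index 0 in ['b', 'c', 'd'] -> ['b', 'c', 'd']


Output: [1, 1, 1, 0, 2, 0, 1, 0, 2, 0]


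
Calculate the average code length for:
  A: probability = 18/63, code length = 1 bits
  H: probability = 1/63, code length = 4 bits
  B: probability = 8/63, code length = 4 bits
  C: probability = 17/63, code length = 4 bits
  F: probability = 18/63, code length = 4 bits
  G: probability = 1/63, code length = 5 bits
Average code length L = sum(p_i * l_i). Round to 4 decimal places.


Weighted contributions p_i * l_i:
  A: (18/63) * 1 = 18/63
  H: (1/63) * 4 = 4/63
  B: (8/63) * 4 = 32/63
  C: (17/63) * 4 = 68/63
  F: (18/63) * 4 = 72/63
  G: (1/63) * 5 = 5/63
Sum = (18 + 4 + 32 + 68 + 72 + 5)/63 = 199/63

L = 199/63 = 3.1587 bits/symbol


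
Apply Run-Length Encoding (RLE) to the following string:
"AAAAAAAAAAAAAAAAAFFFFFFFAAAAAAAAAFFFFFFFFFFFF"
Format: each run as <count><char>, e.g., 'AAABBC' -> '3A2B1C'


Scanning runs left to right:
  i=0: run of 'A' x 17 -> '17A'
  i=17: run of 'F' x 7 -> '7F'
  i=24: run of 'A' x 9 -> '9A'
  i=33: run of 'F' x 12 -> '12F'

RLE = 17A7F9A12F


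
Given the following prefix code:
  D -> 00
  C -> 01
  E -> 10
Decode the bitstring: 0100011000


Decoding step by step:
Bits 01 -> C
Bits 00 -> D
Bits 01 -> C
Bits 10 -> E
Bits 00 -> D


Decoded message: CDCED


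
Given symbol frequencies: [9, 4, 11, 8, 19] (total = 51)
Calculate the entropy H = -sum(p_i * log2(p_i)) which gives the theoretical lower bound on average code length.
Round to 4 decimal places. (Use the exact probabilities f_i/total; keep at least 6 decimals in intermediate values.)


Per-symbol terms -p_i * log2(p_i) with p_i = f_i/51:
  p = 9/51 = 0.176471: log2(p) = -2.502500, -p*log2(p) = 0.441618
  p = 4/51 = 0.078431: log2(p) = -3.672425, -p*log2(p) = 0.288033
  p = 11/51 = 0.215686: log2(p) = -2.212994, -p*log2(p) = 0.477312
  p = 8/51 = 0.156863: log2(p) = -2.672425, -p*log2(p) = 0.419204
  p = 19/51 = 0.372549: log2(p) = -1.424498, -p*log2(p) = 0.530695
H = 0.441618 + 0.288033 + 0.477312 + 0.419204 + 0.530695 = 2.156862

H = 2.1569 bits/symbol


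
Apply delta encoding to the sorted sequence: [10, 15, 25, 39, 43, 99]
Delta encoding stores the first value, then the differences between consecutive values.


First value: 10
Deltas:
  15 - 10 = 5
  25 - 15 = 10
  39 - 25 = 14
  43 - 39 = 4
  99 - 43 = 56


Delta encoded: [10, 5, 10, 14, 4, 56]


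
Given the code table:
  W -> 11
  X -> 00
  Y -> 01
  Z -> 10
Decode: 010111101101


Decoding:
01 -> Y
01 -> Y
11 -> W
10 -> Z
11 -> W
01 -> Y


Result: YYWZWY


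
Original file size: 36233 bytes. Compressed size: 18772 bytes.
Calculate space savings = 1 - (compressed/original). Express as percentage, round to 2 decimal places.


ratio = compressed/original = 18772/36233 = 0.518091
savings = 1 - ratio = 1 - 0.518091 = 0.481909
as a percentage: 0.481909 * 100 = 48.19%

Space savings = 1 - 18772/36233 = 48.19%


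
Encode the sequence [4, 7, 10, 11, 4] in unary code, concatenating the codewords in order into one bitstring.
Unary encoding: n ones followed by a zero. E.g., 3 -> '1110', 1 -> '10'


Encode each number as n ones followed by a terminating 0:
  4 -> 11110 (5 bits)
  7 -> 11111110 (8 bits)
  10 -> 11111111110 (11 bits)
  11 -> 111111111110 (12 bits)
  4 -> 11110 (5 bits)
Total length = 5 + 8 + 11 + 12 + 5 = 41 bits.

Unary([4, 7, 10, 11, 4]) = 11110111111101111111111011111111111011110 (41 bits)


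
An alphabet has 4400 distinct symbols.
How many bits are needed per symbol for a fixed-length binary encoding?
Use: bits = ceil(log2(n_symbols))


log2(4400) = 12.1033
Bracket: 2^12 = 4096 < 4400 <= 2^13 = 8192
So ceil(log2(4400)) = 13

bits = ceil(log2(4400)) = ceil(12.1033) = 13 bits


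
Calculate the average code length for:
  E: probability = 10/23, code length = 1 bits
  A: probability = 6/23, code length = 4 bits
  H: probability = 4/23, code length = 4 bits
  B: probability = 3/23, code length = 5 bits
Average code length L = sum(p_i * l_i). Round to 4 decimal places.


Weighted contributions p_i * l_i:
  E: (10/23) * 1 = 10/23
  A: (6/23) * 4 = 24/23
  H: (4/23) * 4 = 16/23
  B: (3/23) * 5 = 15/23
Sum = (10 + 24 + 16 + 15)/23 = 65/23

L = 65/23 = 2.8261 bits/symbol


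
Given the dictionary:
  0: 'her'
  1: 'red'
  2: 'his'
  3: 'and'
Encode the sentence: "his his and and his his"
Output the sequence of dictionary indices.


Look up each word in the dictionary:
  'his' -> 2
  'his' -> 2
  'and' -> 3
  'and' -> 3
  'his' -> 2
  'his' -> 2

Encoded: [2, 2, 3, 3, 2, 2]


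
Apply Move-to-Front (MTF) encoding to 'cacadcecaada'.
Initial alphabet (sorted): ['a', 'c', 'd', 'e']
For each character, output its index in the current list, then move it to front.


MTF encoding:
'c': index 1 in ['a', 'c', 'd', 'e'] -> ['c', 'a', 'd', 'e']
'a': index 1 in ['c', 'a', 'd', 'e'] -> ['a', 'c', 'd', 'e']
'c': index 1 in ['a', 'c', 'd', 'e'] -> ['c', 'a', 'd', 'e']
'a': index 1 in ['c', 'a', 'd', 'e'] -> ['a', 'c', 'd', 'e']
'd': index 2 in ['a', 'c', 'd', 'e'] -> ['d', 'a', 'c', 'e']
'c': index 2 in ['d', 'a', 'c', 'e'] -> ['c', 'd', 'a', 'e']
'e': index 3 in ['c', 'd', 'a', 'e'] -> ['e', 'c', 'd', 'a']
'c': index 1 in ['e', 'c', 'd', 'a'] -> ['c', 'e', 'd', 'a']
'a': index 3 in ['c', 'e', 'd', 'a'] -> ['a', 'c', 'e', 'd']
'a': index 0 in ['a', 'c', 'e', 'd'] -> ['a', 'c', 'e', 'd']
'd': index 3 in ['a', 'c', 'e', 'd'] -> ['d', 'a', 'c', 'e']
'a': index 1 in ['d', 'a', 'c', 'e'] -> ['a', 'd', 'c', 'e']


Output: [1, 1, 1, 1, 2, 2, 3, 1, 3, 0, 3, 1]


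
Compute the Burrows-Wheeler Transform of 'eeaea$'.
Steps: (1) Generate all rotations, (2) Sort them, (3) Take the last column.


Rotations (sorted):
  0: $eeaea -> last char: a
  1: a$eeae -> last char: e
  2: aea$ee -> last char: e
  3: ea$eea -> last char: a
  4: eaea$e -> last char: e
  5: eeaea$ -> last char: $


BWT = aeeae$


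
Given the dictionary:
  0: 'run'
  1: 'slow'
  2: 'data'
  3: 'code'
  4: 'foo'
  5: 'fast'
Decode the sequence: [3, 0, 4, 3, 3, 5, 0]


Look up each index in the dictionary:
  3 -> 'code'
  0 -> 'run'
  4 -> 'foo'
  3 -> 'code'
  3 -> 'code'
  5 -> 'fast'
  0 -> 'run'

Decoded: "code run foo code code fast run"


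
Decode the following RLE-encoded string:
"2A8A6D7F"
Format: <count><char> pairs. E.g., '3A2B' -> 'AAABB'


Expanding each <count><char> pair:
  2A -> 'AA'
  8A -> 'AAAAAAAA'
  6D -> 'DDDDDD'
  7F -> 'FFFFFFF'

Decoded = AAAAAAAAAADDDDDDFFFFFFF


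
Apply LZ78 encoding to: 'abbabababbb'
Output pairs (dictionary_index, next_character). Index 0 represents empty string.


LZ78 encoding steps:
Dictionary: {0: ''}
Step 1: w='' (idx 0), next='a' -> output (0, 'a'), add 'a' as idx 1
Step 2: w='' (idx 0), next='b' -> output (0, 'b'), add 'b' as idx 2
Step 3: w='b' (idx 2), next='a' -> output (2, 'a'), add 'ba' as idx 3
Step 4: w='ba' (idx 3), next='b' -> output (3, 'b'), add 'bab' as idx 4
Step 5: w='a' (idx 1), next='b' -> output (1, 'b'), add 'ab' as idx 5
Step 6: w='b' (idx 2), next='b' -> output (2, 'b'), add 'bb' as idx 6


Encoded: [(0, 'a'), (0, 'b'), (2, 'a'), (3, 'b'), (1, 'b'), (2, 'b')]


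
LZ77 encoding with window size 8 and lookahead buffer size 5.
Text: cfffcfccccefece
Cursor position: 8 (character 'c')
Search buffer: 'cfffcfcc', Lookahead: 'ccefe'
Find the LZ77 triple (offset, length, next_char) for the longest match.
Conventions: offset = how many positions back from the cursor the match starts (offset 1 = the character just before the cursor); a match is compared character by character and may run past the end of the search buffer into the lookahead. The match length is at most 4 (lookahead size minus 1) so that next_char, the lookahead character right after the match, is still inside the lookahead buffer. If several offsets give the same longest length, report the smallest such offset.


Try each offset into the search buffer:
  offset=1 (pos 7, char 'c'): match length 2
  offset=2 (pos 6, char 'c'): match length 2
  offset=3 (pos 5, char 'f'): match length 0
  offset=4 (pos 4, char 'c'): match length 1
  offset=5 (pos 3, char 'f'): match length 0
  offset=6 (pos 2, char 'f'): match length 0
  offset=7 (pos 1, char 'f'): match length 0
  offset=8 (pos 0, char 'c'): match length 1
Longest match has length 2, found at offsets 1, 2; take the smallest, offset 1.
next_char = character at position 8 + 2 = 10 -> 'e'

Best match: offset=1, length=2 (matching 'cc' starting at position 7)
LZ77 triple: (1, 2, 'e')


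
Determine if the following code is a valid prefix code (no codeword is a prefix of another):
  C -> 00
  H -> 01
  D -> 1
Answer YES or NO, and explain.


Checking each pair (does one codeword prefix another?):
  C='00' vs H='01': no prefix
  C='00' vs D='1': no prefix
  H='01' vs C='00': no prefix
  H='01' vs D='1': no prefix
  D='1' vs C='00': no prefix
  D='1' vs H='01': no prefix
No violation found over all pairs.

YES -- this is a valid prefix code. No codeword is a prefix of any other codeword.


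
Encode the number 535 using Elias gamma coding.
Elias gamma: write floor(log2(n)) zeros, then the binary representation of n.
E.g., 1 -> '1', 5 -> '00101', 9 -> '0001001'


num_bits = floor(log2(535)) + 1 = 10
leading_zeros = num_bits - 1 = 9
binary(535) = 1000010111

Elias gamma(535) = '000000000' + '1000010111' = 0000000001000010111 (19 bits)


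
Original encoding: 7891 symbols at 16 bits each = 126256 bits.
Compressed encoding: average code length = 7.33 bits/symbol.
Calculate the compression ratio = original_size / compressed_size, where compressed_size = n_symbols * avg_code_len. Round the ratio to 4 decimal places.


original_size = n_symbols * orig_bits = 7891 * 16 = 126256 bits
compressed_size = n_symbols * avg_code_len = 7891 * 7.33 = 57841.03 bits
ratio = original_size / compressed_size = 126256 / 57841.03 = 2.1828

Compression ratio = 2.1828


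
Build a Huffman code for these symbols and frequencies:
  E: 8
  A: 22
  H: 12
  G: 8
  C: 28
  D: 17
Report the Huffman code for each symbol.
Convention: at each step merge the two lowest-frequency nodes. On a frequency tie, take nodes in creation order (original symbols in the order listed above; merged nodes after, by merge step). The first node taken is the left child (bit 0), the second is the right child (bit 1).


Huffman tree construction:
Step 1: Merge E(8) + G(8) = 16
Step 2: Merge H(12) + (E+G)(16) = 28
Step 3: Merge D(17) + A(22) = 39
Step 4: Merge C(28) + (H+(E+G))(28) = 56
Step 5: Merge (D+A)(39) + (C+(H+(E+G)))(56) = 95
Read each symbol's code off the tree from the root (left child = 0, right child = 1).

Codes:
  E: 1110 (length 4)
  A: 01 (length 2)
  H: 110 (length 3)
  G: 1111 (length 4)
  C: 10 (length 2)
  D: 00 (length 2)
Average code length: 234/95 = 2.4632 bits/symbol


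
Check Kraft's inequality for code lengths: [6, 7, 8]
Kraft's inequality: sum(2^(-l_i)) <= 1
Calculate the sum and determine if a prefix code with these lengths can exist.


Sum = 2^(-6) + 2^(-7) + 2^(-8)
    = 0.015625 + 0.0078125 + 0.00390625
    = 7/256 = 0.02734375
Since 0.02734375 <= 1, Kraft's inequality IS satisfied.
A prefix code with these lengths CAN exist.

Kraft sum = 0.02734375. Satisfied.


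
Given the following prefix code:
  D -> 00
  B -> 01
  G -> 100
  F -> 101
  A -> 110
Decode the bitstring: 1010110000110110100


Decoding step by step:
Bits 101 -> F
Bits 01 -> B
Bits 100 -> G
Bits 00 -> D
Bits 110 -> A
Bits 110 -> A
Bits 100 -> G


Decoded message: FBGDAAG


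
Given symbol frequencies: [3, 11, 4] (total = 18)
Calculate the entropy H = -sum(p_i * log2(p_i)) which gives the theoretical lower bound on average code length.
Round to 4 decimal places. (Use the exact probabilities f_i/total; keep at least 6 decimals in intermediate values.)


Per-symbol terms -p_i * log2(p_i) with p_i = f_i/18:
  p = 3/18 = 0.166667: log2(p) = -2.584963, -p*log2(p) = 0.430827
  p = 11/18 = 0.611111: log2(p) = -0.710493, -p*log2(p) = 0.434190
  p = 4/18 = 0.222222: log2(p) = -2.169925, -p*log2(p) = 0.482206
H = 0.430827 + 0.434190 + 0.482206 = 1.347223

H = 1.3472 bits/symbol


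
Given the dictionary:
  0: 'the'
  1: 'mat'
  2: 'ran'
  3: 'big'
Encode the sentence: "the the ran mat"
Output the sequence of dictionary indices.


Look up each word in the dictionary:
  'the' -> 0
  'the' -> 0
  'ran' -> 2
  'mat' -> 1

Encoded: [0, 0, 2, 1]


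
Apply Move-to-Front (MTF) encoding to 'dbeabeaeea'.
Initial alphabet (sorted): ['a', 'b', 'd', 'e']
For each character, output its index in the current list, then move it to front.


MTF encoding:
'd': index 2 in ['a', 'b', 'd', 'e'] -> ['d', 'a', 'b', 'e']
'b': index 2 in ['d', 'a', 'b', 'e'] -> ['b', 'd', 'a', 'e']
'e': index 3 in ['b', 'd', 'a', 'e'] -> ['e', 'b', 'd', 'a']
'a': index 3 in ['e', 'b', 'd', 'a'] -> ['a', 'e', 'b', 'd']
'b': index 2 in ['a', 'e', 'b', 'd'] -> ['b', 'a', 'e', 'd']
'e': index 2 in ['b', 'a', 'e', 'd'] -> ['e', 'b', 'a', 'd']
'a': index 2 in ['e', 'b', 'a', 'd'] -> ['a', 'e', 'b', 'd']
'e': index 1 in ['a', 'e', 'b', 'd'] -> ['e', 'a', 'b', 'd']
'e': index 0 in ['e', 'a', 'b', 'd'] -> ['e', 'a', 'b', 'd']
'a': index 1 in ['e', 'a', 'b', 'd'] -> ['a', 'e', 'b', 'd']


Output: [2, 2, 3, 3, 2, 2, 2, 1, 0, 1]


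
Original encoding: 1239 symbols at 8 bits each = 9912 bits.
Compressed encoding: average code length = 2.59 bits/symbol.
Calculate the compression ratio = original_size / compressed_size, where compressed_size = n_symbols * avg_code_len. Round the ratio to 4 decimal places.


original_size = n_symbols * orig_bits = 1239 * 8 = 9912 bits
compressed_size = n_symbols * avg_code_len = 1239 * 2.59 = 3209.01 bits
ratio = original_size / compressed_size = 9912 / 3209.01 = 3.0888

Compression ratio = 3.0888


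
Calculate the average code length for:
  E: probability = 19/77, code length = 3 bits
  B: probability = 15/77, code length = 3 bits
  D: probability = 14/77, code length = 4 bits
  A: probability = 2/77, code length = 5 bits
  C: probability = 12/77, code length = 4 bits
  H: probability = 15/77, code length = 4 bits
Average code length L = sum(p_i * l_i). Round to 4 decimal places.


Weighted contributions p_i * l_i:
  E: (19/77) * 3 = 57/77
  B: (15/77) * 3 = 45/77
  D: (14/77) * 4 = 56/77
  A: (2/77) * 5 = 10/77
  C: (12/77) * 4 = 48/77
  H: (15/77) * 4 = 60/77
Sum = (57 + 45 + 56 + 10 + 48 + 60)/77 = 276/77

L = 276/77 = 3.5844 bits/symbol


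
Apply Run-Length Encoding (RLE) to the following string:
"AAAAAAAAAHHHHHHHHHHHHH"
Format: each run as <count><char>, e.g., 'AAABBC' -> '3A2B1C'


Scanning runs left to right:
  i=0: run of 'A' x 9 -> '9A'
  i=9: run of 'H' x 13 -> '13H'

RLE = 9A13H


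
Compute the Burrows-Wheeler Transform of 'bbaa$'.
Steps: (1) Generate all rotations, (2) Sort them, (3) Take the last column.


Rotations (sorted):
  0: $bbaa -> last char: a
  1: a$bba -> last char: a
  2: aa$bb -> last char: b
  3: baa$b -> last char: b
  4: bbaa$ -> last char: $


BWT = aabb$


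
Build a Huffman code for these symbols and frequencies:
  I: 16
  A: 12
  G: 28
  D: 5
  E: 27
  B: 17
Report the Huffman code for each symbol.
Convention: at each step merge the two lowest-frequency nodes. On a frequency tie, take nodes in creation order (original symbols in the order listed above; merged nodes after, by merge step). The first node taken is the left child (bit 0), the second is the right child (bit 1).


Huffman tree construction:
Step 1: Merge D(5) + A(12) = 17
Step 2: Merge I(16) + B(17) = 33
Step 3: Merge (D+A)(17) + E(27) = 44
Step 4: Merge G(28) + (I+B)(33) = 61
Step 5: Merge ((D+A)+E)(44) + (G+(I+B))(61) = 105
Read each symbol's code off the tree from the root (left child = 0, right child = 1).

Codes:
  I: 110 (length 3)
  A: 001 (length 3)
  G: 10 (length 2)
  D: 000 (length 3)
  E: 01 (length 2)
  B: 111 (length 3)
Average code length: 260/105 = 2.4762 bits/symbol


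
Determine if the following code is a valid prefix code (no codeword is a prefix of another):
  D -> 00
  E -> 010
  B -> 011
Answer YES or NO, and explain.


Checking each pair (does one codeword prefix another?):
  D='00' vs E='010': no prefix
  D='00' vs B='011': no prefix
  E='010' vs D='00': no prefix
  E='010' vs B='011': no prefix
  B='011' vs D='00': no prefix
  B='011' vs E='010': no prefix
No violation found over all pairs.

YES -- this is a valid prefix code. No codeword is a prefix of any other codeword.


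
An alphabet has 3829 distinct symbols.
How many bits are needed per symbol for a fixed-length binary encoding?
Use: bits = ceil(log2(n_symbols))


log2(3829) = 11.9028
Bracket: 2^11 = 2048 < 3829 <= 2^12 = 4096
So ceil(log2(3829)) = 12

bits = ceil(log2(3829)) = ceil(11.9028) = 12 bits


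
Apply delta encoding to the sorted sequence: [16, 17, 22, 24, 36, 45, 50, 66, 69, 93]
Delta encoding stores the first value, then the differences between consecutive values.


First value: 16
Deltas:
  17 - 16 = 1
  22 - 17 = 5
  24 - 22 = 2
  36 - 24 = 12
  45 - 36 = 9
  50 - 45 = 5
  66 - 50 = 16
  69 - 66 = 3
  93 - 69 = 24


Delta encoded: [16, 1, 5, 2, 12, 9, 5, 16, 3, 24]


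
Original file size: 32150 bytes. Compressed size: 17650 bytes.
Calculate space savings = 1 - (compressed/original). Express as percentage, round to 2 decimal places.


ratio = compressed/original = 17650/32150 = 0.548989
savings = 1 - ratio = 1 - 0.548989 = 0.451011
as a percentage: 0.451011 * 100 = 45.1%

Space savings = 1 - 17650/32150 = 45.1%


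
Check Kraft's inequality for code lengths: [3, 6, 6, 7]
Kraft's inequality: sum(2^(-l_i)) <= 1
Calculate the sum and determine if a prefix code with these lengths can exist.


Sum = 2^(-3) + 2^(-6) + 2^(-6) + 2^(-7)
    = 0.125 + 0.015625 + 0.015625 + 0.0078125
    = 21/128 = 0.1640625
Since 0.1640625 <= 1, Kraft's inequality IS satisfied.
A prefix code with these lengths CAN exist.

Kraft sum = 0.1640625. Satisfied.


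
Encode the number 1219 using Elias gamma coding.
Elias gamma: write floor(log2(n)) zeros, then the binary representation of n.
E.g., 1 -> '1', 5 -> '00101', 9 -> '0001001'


num_bits = floor(log2(1219)) + 1 = 11
leading_zeros = num_bits - 1 = 10
binary(1219) = 10011000011

Elias gamma(1219) = '0000000000' + '10011000011' = 000000000010011000011 (21 bits)


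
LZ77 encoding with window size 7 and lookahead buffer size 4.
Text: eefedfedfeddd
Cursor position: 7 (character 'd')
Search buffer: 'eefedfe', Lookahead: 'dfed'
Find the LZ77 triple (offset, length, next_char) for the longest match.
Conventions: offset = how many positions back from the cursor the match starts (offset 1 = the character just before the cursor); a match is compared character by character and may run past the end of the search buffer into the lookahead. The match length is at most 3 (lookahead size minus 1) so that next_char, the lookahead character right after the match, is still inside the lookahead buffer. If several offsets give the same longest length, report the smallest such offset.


Try each offset into the search buffer:
  offset=1 (pos 6, char 'e'): match length 0
  offset=2 (pos 5, char 'f'): match length 0
  offset=3 (pos 4, char 'd'): match length 3
  offset=4 (pos 3, char 'e'): match length 0
  offset=5 (pos 2, char 'f'): match length 0
  offset=6 (pos 1, char 'e'): match length 0
  offset=7 (pos 0, char 'e'): match length 0
Longest match has length 3 at offset 3.
next_char = character at position 7 + 3 = 10 -> 'd'

Best match: offset=3, length=3 (matching 'dfe' starting at position 4)
LZ77 triple: (3, 3, 'd')


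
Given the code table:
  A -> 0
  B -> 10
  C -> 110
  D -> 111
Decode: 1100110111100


Decoding:
110 -> C
0 -> A
110 -> C
111 -> D
10 -> B
0 -> A


Result: CACDBA


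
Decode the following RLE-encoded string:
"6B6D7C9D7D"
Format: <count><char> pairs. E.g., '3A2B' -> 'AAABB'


Expanding each <count><char> pair:
  6B -> 'BBBBBB'
  6D -> 'DDDDDD'
  7C -> 'CCCCCCC'
  9D -> 'DDDDDDDDD'
  7D -> 'DDDDDDD'

Decoded = BBBBBBDDDDDDCCCCCCCDDDDDDDDDDDDDDDD


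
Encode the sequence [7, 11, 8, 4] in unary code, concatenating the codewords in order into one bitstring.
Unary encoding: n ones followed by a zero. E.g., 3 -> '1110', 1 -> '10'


Encode each number as n ones followed by a terminating 0:
  7 -> 11111110 (8 bits)
  11 -> 111111111110 (12 bits)
  8 -> 111111110 (9 bits)
  4 -> 11110 (5 bits)
Total length = 8 + 12 + 9 + 5 = 34 bits.

Unary([7, 11, 8, 4]) = 1111111011111111111011111111011110 (34 bits)


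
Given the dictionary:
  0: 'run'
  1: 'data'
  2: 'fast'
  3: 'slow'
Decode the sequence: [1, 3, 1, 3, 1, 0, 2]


Look up each index in the dictionary:
  1 -> 'data'
  3 -> 'slow'
  1 -> 'data'
  3 -> 'slow'
  1 -> 'data'
  0 -> 'run'
  2 -> 'fast'

Decoded: "data slow data slow data run fast"


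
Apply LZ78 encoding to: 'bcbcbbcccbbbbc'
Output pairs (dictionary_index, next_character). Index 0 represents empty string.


LZ78 encoding steps:
Dictionary: {0: ''}
Step 1: w='' (idx 0), next='b' -> output (0, 'b'), add 'b' as idx 1
Step 2: w='' (idx 0), next='c' -> output (0, 'c'), add 'c' as idx 2
Step 3: w='b' (idx 1), next='c' -> output (1, 'c'), add 'bc' as idx 3
Step 4: w='b' (idx 1), next='b' -> output (1, 'b'), add 'bb' as idx 4
Step 5: w='c' (idx 2), next='c' -> output (2, 'c'), add 'cc' as idx 5
Step 6: w='c' (idx 2), next='b' -> output (2, 'b'), add 'cb' as idx 6
Step 7: w='bb' (idx 4), next='b' -> output (4, 'b'), add 'bbb' as idx 7
Step 8: w='c' (idx 2), end of input -> output (2, '')


Encoded: [(0, 'b'), (0, 'c'), (1, 'c'), (1, 'b'), (2, 'c'), (2, 'b'), (4, 'b'), (2, '')]


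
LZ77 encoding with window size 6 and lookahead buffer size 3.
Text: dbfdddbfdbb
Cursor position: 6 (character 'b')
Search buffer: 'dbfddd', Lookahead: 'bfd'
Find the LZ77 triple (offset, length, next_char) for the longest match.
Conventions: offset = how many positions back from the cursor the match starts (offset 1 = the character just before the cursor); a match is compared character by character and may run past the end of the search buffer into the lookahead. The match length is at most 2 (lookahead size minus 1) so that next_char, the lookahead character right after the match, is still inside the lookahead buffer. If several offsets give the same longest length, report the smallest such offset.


Try each offset into the search buffer:
  offset=1 (pos 5, char 'd'): match length 0
  offset=2 (pos 4, char 'd'): match length 0
  offset=3 (pos 3, char 'd'): match length 0
  offset=4 (pos 2, char 'f'): match length 0
  offset=5 (pos 1, char 'b'): match length 2
  offset=6 (pos 0, char 'd'): match length 0
Longest match has length 2 at offset 5.
next_char = character at position 6 + 2 = 8 -> 'd'

Best match: offset=5, length=2 (matching 'bf' starting at position 1)
LZ77 triple: (5, 2, 'd')


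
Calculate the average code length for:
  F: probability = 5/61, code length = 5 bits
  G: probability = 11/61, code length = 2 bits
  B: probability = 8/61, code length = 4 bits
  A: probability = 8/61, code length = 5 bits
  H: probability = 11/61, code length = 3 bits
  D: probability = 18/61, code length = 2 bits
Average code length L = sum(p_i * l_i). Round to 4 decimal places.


Weighted contributions p_i * l_i:
  F: (5/61) * 5 = 25/61
  G: (11/61) * 2 = 22/61
  B: (8/61) * 4 = 32/61
  A: (8/61) * 5 = 40/61
  H: (11/61) * 3 = 33/61
  D: (18/61) * 2 = 36/61
Sum = (25 + 22 + 32 + 40 + 33 + 36)/61 = 188/61

L = 188/61 = 3.0820 bits/symbol


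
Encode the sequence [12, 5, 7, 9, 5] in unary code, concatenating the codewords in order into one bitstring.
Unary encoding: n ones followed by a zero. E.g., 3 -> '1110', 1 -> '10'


Encode each number as n ones followed by a terminating 0:
  12 -> 1111111111110 (13 bits)
  5 -> 111110 (6 bits)
  7 -> 11111110 (8 bits)
  9 -> 1111111110 (10 bits)
  5 -> 111110 (6 bits)
Total length = 13 + 6 + 8 + 10 + 6 = 43 bits.

Unary([12, 5, 7, 9, 5]) = 1111111111110111110111111101111111110111110 (43 bits)


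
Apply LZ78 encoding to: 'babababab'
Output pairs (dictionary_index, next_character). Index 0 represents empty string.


LZ78 encoding steps:
Dictionary: {0: ''}
Step 1: w='' (idx 0), next='b' -> output (0, 'b'), add 'b' as idx 1
Step 2: w='' (idx 0), next='a' -> output (0, 'a'), add 'a' as idx 2
Step 3: w='b' (idx 1), next='a' -> output (1, 'a'), add 'ba' as idx 3
Step 4: w='ba' (idx 3), next='b' -> output (3, 'b'), add 'bab' as idx 4
Step 5: w='a' (idx 2), next='b' -> output (2, 'b'), add 'ab' as idx 5


Encoded: [(0, 'b'), (0, 'a'), (1, 'a'), (3, 'b'), (2, 'b')]


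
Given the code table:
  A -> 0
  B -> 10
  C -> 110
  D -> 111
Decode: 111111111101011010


Decoding:
111 -> D
111 -> D
111 -> D
10 -> B
10 -> B
110 -> C
10 -> B


Result: DDDBBCB


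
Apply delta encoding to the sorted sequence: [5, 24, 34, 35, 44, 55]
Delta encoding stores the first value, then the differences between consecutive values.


First value: 5
Deltas:
  24 - 5 = 19
  34 - 24 = 10
  35 - 34 = 1
  44 - 35 = 9
  55 - 44 = 11


Delta encoded: [5, 19, 10, 1, 9, 11]


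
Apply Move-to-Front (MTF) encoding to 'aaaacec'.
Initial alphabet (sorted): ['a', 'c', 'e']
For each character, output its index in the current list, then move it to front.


MTF encoding:
'a': index 0 in ['a', 'c', 'e'] -> ['a', 'c', 'e']
'a': index 0 in ['a', 'c', 'e'] -> ['a', 'c', 'e']
'a': index 0 in ['a', 'c', 'e'] -> ['a', 'c', 'e']
'a': index 0 in ['a', 'c', 'e'] -> ['a', 'c', 'e']
'c': index 1 in ['a', 'c', 'e'] -> ['c', 'a', 'e']
'e': index 2 in ['c', 'a', 'e'] -> ['e', 'c', 'a']
'c': index 1 in ['e', 'c', 'a'] -> ['c', 'e', 'a']


Output: [0, 0, 0, 0, 1, 2, 1]


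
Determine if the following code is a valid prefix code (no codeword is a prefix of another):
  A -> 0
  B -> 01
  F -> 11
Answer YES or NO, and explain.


Checking each pair (does one codeword prefix another?):
  A='0' vs B='01': prefix -- VIOLATION

NO -- this is NOT a valid prefix code. A (0) is a prefix of B (01).


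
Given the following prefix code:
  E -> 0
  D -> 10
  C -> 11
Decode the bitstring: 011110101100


Decoding step by step:
Bits 0 -> E
Bits 11 -> C
Bits 11 -> C
Bits 0 -> E
Bits 10 -> D
Bits 11 -> C
Bits 0 -> E
Bits 0 -> E


Decoded message: ECCEDCEE


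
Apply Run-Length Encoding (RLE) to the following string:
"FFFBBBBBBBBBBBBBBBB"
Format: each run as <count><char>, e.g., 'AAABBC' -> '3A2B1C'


Scanning runs left to right:
  i=0: run of 'F' x 3 -> '3F'
  i=3: run of 'B' x 16 -> '16B'

RLE = 3F16B


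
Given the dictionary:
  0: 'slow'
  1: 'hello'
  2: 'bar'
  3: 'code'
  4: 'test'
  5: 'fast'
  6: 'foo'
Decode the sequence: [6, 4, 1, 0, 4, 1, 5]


Look up each index in the dictionary:
  6 -> 'foo'
  4 -> 'test'
  1 -> 'hello'
  0 -> 'slow'
  4 -> 'test'
  1 -> 'hello'
  5 -> 'fast'

Decoded: "foo test hello slow test hello fast"


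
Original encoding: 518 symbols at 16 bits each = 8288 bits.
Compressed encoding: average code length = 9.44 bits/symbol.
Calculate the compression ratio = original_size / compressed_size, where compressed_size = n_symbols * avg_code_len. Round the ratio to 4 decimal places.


original_size = n_symbols * orig_bits = 518 * 16 = 8288 bits
compressed_size = n_symbols * avg_code_len = 518 * 9.44 = 4889.92 bits
ratio = original_size / compressed_size = 8288 / 4889.92 = 1.6949

Compression ratio = 1.6949


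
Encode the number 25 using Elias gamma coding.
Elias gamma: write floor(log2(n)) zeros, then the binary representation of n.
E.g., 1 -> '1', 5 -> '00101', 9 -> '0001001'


num_bits = floor(log2(25)) + 1 = 5
leading_zeros = num_bits - 1 = 4
binary(25) = 11001

Elias gamma(25) = '0000' + '11001' = 000011001 (9 bits)


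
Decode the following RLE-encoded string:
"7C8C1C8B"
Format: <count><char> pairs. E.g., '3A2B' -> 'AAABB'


Expanding each <count><char> pair:
  7C -> 'CCCCCCC'
  8C -> 'CCCCCCCC'
  1C -> 'C'
  8B -> 'BBBBBBBB'

Decoded = CCCCCCCCCCCCCCCCBBBBBBBB


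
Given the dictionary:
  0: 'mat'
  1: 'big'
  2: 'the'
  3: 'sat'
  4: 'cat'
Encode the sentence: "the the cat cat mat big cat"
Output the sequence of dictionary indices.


Look up each word in the dictionary:
  'the' -> 2
  'the' -> 2
  'cat' -> 4
  'cat' -> 4
  'mat' -> 0
  'big' -> 1
  'cat' -> 4

Encoded: [2, 2, 4, 4, 0, 1, 4]


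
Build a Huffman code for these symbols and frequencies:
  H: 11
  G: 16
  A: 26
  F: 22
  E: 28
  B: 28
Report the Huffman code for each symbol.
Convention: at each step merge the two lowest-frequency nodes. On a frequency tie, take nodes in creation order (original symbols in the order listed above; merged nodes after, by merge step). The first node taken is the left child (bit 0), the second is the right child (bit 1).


Huffman tree construction:
Step 1: Merge H(11) + G(16) = 27
Step 2: Merge F(22) + A(26) = 48
Step 3: Merge (H+G)(27) + E(28) = 55
Step 4: Merge B(28) + (F+A)(48) = 76
Step 5: Merge ((H+G)+E)(55) + (B+(F+A))(76) = 131
Read each symbol's code off the tree from the root (left child = 0, right child = 1).

Codes:
  H: 000 (length 3)
  G: 001 (length 3)
  A: 111 (length 3)
  F: 110 (length 3)
  E: 01 (length 2)
  B: 10 (length 2)
Average code length: 337/131 = 2.5725 bits/symbol


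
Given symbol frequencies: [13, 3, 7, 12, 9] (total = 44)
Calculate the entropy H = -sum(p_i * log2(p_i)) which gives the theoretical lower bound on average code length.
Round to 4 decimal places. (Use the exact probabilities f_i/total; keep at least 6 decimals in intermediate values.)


Per-symbol terms -p_i * log2(p_i) with p_i = f_i/44:
  p = 13/44 = 0.295455: log2(p) = -1.758992, -p*log2(p) = 0.519702
  p = 3/44 = 0.068182: log2(p) = -3.874469, -p*log2(p) = 0.264168
  p = 7/44 = 0.159091: log2(p) = -2.652077, -p*log2(p) = 0.421921
  p = 12/44 = 0.272727: log2(p) = -1.874469, -p*log2(p) = 0.511219
  p = 9/44 = 0.204545: log2(p) = -2.289507, -p*log2(p) = 0.468308
H = 0.519702 + 0.264168 + 0.421921 + 0.511219 + 0.468308 = 2.185318

H = 2.1853 bits/symbol


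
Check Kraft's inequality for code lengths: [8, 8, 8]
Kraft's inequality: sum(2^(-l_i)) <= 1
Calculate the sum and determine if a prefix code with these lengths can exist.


Sum = 2^(-8) + 2^(-8) + 2^(-8)
    = 0.00390625 + 0.00390625 + 0.00390625
    = 3/256 = 0.01171875
Since 0.01171875 <= 1, Kraft's inequality IS satisfied.
A prefix code with these lengths CAN exist.

Kraft sum = 0.01171875. Satisfied.


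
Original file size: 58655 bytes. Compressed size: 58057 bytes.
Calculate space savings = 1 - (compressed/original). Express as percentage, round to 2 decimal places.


ratio = compressed/original = 58057/58655 = 0.989805
savings = 1 - ratio = 1 - 0.989805 = 0.010195
as a percentage: 0.010195 * 100 = 1.02%

Space savings = 1 - 58057/58655 = 1.02%


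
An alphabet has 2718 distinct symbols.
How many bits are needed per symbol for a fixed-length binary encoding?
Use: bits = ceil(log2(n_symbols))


log2(2718) = 11.4083
Bracket: 2^11 = 2048 < 2718 <= 2^12 = 4096
So ceil(log2(2718)) = 12

bits = ceil(log2(2718)) = ceil(11.4083) = 12 bits


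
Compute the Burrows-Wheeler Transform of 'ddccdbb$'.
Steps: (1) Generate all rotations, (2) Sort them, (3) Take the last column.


Rotations (sorted):
  0: $ddccdbb -> last char: b
  1: b$ddccdb -> last char: b
  2: bb$ddccd -> last char: d
  3: ccdbb$dd -> last char: d
  4: cdbb$ddc -> last char: c
  5: dbb$ddcc -> last char: c
  6: dccdbb$d -> last char: d
  7: ddccdbb$ -> last char: $


BWT = bbddccd$


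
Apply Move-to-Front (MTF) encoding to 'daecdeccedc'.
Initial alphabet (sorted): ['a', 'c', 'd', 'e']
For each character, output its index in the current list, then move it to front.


MTF encoding:
'd': index 2 in ['a', 'c', 'd', 'e'] -> ['d', 'a', 'c', 'e']
'a': index 1 in ['d', 'a', 'c', 'e'] -> ['a', 'd', 'c', 'e']
'e': index 3 in ['a', 'd', 'c', 'e'] -> ['e', 'a', 'd', 'c']
'c': index 3 in ['e', 'a', 'd', 'c'] -> ['c', 'e', 'a', 'd']
'd': index 3 in ['c', 'e', 'a', 'd'] -> ['d', 'c', 'e', 'a']
'e': index 2 in ['d', 'c', 'e', 'a'] -> ['e', 'd', 'c', 'a']
'c': index 2 in ['e', 'd', 'c', 'a'] -> ['c', 'e', 'd', 'a']
'c': index 0 in ['c', 'e', 'd', 'a'] -> ['c', 'e', 'd', 'a']
'e': index 1 in ['c', 'e', 'd', 'a'] -> ['e', 'c', 'd', 'a']
'd': index 2 in ['e', 'c', 'd', 'a'] -> ['d', 'e', 'c', 'a']
'c': index 2 in ['d', 'e', 'c', 'a'] -> ['c', 'd', 'e', 'a']


Output: [2, 1, 3, 3, 3, 2, 2, 0, 1, 2, 2]
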